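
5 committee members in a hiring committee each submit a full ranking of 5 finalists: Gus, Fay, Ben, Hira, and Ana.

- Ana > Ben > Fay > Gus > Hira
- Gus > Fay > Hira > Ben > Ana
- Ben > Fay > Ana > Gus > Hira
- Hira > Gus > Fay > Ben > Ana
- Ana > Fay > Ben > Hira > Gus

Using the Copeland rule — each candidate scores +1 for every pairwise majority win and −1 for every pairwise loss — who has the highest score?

Fay

Pairwise results:
  Gus vs Fay: Fay wins 3–2.
  Gus vs Ben: Ben wins 3–2.
  Gus vs Hira: Gus wins 3–2.
  Gus vs Ana: Ana wins 3–2.
  Fay vs Ben: Fay wins 3–2.
  Fay vs Hira: Fay wins 4–1.
  Fay vs Ana: Fay wins 3–2.
  Ben vs Hira: Ben wins 3–2.
  Ben vs Ana: Ben wins 3–2.
  Hira vs Ana: Ana wins 3–2.
Copeland scores (wins − losses):
  Gus: 1 − 3 = -2
  Fay: 4 − 0 = 4
  Ben: 3 − 1 = 2
  Hira: 0 − 4 = -4
  Ana: 2 − 2 = 0
Fay has the best Copeland score.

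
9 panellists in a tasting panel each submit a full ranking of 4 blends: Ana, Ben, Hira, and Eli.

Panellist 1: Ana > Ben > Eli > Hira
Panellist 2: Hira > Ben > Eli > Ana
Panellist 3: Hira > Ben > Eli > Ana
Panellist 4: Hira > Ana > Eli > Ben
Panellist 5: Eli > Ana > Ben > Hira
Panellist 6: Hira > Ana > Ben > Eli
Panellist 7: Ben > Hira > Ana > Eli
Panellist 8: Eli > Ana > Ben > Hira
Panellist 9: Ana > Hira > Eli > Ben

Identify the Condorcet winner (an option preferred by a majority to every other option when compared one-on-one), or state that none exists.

Hira

Head-to-head results (9 voters total):
Ana vs Ben: Ana wins 6–3.
Ana vs Hira: Hira wins 5–4.
Ana vs Eli: Ana wins 5–4.
Ben vs Hira: Hira wins 5–4.
Ben vs Eli: Ben wins 5–4.
Hira vs Eli: Hira wins 6–3.
Hira beats each rival — Ana (5–4), Ben (5–4), Eli (6–3) — so Hira is the Condorcet winner.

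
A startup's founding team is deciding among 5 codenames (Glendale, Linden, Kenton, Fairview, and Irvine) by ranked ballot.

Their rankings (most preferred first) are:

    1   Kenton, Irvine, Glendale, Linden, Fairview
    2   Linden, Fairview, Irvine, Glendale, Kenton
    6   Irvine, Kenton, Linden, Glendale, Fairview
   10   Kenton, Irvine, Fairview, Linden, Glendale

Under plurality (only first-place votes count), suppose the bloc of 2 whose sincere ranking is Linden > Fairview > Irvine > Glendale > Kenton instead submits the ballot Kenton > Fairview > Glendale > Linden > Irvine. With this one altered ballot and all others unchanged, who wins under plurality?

Kenton

First-place totals with the altered ballot: Glendale 0, Linden 0, Kenton 13, Fairview 0, Irvine 6.
The winner is unchanged: still Kenton.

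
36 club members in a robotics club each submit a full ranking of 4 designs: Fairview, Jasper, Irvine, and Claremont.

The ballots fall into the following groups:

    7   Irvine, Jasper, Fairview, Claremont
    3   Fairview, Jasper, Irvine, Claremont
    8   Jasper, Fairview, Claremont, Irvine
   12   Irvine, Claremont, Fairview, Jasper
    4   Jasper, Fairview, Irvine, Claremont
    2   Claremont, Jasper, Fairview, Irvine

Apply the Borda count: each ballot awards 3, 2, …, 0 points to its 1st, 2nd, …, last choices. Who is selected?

Borda scores:
  Fairview: 7·1 + 3·3 + 8·2 + 12·1 + 4·2 + 2·1 = 54
  Jasper: 7·2 + 3·2 + 8·3 + 12·0 + 4·3 + 2·2 = 60
  Irvine: 7·3 + 3·1 + 8·0 + 12·3 + 4·1 + 2·0 = 64
  Claremont: 7·0 + 3·0 + 8·1 + 12·2 + 4·0 + 2·3 = 38
Irvine has the highest total.

Irvine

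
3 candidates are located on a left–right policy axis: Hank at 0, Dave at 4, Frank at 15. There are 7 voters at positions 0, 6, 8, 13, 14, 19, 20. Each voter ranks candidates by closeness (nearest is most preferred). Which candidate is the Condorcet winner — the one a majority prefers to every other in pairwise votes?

Frank

With single-peaked preferences on a line, the Condorcet winner is the candidate closest to the median voter.
The median voter (position 13) is closest to Frank at 15.
Check: Frank vs Dave — voters closer to Frank: 4 of 7.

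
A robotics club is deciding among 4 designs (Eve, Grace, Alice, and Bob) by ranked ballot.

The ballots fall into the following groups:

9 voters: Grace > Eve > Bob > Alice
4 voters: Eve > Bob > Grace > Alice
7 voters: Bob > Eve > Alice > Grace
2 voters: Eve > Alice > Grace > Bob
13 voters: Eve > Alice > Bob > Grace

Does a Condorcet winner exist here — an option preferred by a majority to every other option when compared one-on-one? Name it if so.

Head-to-head results (35 voters total):
Eve vs Grace: Eve wins 26–9.
Eve vs Alice: Eve wins 35–0.
Eve vs Bob: Eve wins 28–7.
Grace vs Alice: Alice wins 22–13.
Grace vs Bob: Bob wins 24–11.
Alice vs Bob: Bob wins 20–15.
Eve beats each rival — Grace (26–9), Alice (35–0), Bob (28–7) — so Eve is the Condorcet winner.

Eve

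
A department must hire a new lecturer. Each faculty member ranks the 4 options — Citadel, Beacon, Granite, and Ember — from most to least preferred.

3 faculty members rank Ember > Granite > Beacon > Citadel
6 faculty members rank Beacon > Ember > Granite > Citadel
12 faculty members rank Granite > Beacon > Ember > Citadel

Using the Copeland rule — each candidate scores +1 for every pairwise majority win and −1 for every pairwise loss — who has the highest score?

Pairwise results:
  Citadel vs Beacon: Beacon wins 21–0.
  Citadel vs Granite: Granite wins 21–0.
  Citadel vs Ember: Ember wins 21–0.
  Beacon vs Granite: Granite wins 15–6.
  Beacon vs Ember: Beacon wins 18–3.
  Granite vs Ember: Granite wins 12–9.
Copeland scores (wins − losses):
  Citadel: 0 − 3 = -3
  Beacon: 2 − 1 = 1
  Granite: 3 − 0 = 3
  Ember: 1 − 2 = -1
Granite has the best Copeland score.

Granite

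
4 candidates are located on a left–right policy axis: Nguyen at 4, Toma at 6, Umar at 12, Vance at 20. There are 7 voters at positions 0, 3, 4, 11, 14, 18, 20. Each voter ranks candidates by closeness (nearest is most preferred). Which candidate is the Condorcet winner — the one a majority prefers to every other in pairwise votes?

With single-peaked preferences on a line, the Condorcet winner is the candidate closest to the median voter.
The median voter (position 11) is closest to Umar at 12.
Check: Umar vs Vance — voters closer to Umar: 5 of 7.

Umar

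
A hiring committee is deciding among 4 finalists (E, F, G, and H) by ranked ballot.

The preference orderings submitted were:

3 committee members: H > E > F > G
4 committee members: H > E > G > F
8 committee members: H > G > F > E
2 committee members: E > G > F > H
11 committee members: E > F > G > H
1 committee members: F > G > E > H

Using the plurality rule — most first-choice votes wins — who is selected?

First-place vote totals:
  E: 13
  F: 1
  G: 0
  H: 15
H has the most first-place votes.

H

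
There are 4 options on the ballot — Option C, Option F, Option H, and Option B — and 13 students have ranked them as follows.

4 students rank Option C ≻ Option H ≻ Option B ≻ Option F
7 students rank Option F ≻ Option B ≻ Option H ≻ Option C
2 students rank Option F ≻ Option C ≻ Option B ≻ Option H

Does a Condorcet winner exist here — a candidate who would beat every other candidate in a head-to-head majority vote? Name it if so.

Head-to-head results (13 voters total):
Option C vs Option F: Option F wins 9–4.
Option C vs Option H: Option H wins 7–6.
Option C vs Option B: Option B wins 7–6.
Option F vs Option H: Option F wins 9–4.
Option F vs Option B: Option F wins 9–4.
Option H vs Option B: Option B wins 9–4.
Option F beats each rival — Option C (9–4), Option H (9–4), Option B (9–4) — so Option F is the Condorcet winner.

Option F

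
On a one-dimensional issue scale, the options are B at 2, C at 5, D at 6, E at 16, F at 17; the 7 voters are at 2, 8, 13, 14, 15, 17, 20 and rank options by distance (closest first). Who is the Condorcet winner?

With single-peaked preferences on a line, the Condorcet winner is the candidate closest to the median voter.
The median voter (position 14) is closest to E at 16.
Check: E vs C — voters closer to E: 5 of 7.

E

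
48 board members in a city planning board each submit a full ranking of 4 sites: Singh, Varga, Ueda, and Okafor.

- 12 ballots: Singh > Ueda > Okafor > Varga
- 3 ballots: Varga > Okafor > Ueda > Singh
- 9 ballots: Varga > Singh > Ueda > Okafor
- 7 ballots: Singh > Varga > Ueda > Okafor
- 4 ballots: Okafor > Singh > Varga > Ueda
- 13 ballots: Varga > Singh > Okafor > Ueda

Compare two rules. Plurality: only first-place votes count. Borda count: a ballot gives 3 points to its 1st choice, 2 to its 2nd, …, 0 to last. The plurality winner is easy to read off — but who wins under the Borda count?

Singh

Plurality first-place counts: Singh 19, Varga 25, Ueda 0, Okafor 4 → Varga.
Borda totals: Singh 109, Varga 93, Ueda 43, Okafor 43 → Singh.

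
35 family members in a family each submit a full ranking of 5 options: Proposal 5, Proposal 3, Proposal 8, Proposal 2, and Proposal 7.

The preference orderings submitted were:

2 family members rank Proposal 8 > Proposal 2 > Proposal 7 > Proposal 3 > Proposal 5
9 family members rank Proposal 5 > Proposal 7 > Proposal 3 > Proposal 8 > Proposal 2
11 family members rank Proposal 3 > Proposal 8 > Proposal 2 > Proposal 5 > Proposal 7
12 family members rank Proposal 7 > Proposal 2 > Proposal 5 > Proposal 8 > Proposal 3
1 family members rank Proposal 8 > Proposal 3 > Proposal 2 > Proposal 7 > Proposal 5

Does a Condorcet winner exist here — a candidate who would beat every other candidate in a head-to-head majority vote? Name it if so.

There is no Condorcet winner

Head-to-head results (35 voters total):
Proposal 5 vs Proposal 3: Proposal 5 wins 21–14.
Proposal 5 vs Proposal 8: Proposal 5 wins 21–14.
Proposal 5 vs Proposal 2: Proposal 2 wins 26–9.
Proposal 5 vs Proposal 7: Proposal 5 wins 20–15.
Proposal 3 vs Proposal 8: Proposal 3 wins 20–15.
Proposal 3 vs Proposal 2: Proposal 3 wins 21–14.
Proposal 3 vs Proposal 7: Proposal 7 wins 23–12.
Proposal 8 vs Proposal 2: Proposal 8 wins 23–12.
Proposal 8 vs Proposal 7: Proposal 7 wins 21–14.
Proposal 2 vs Proposal 7: Proposal 7 wins 21–14.
No candidate beats all others: Proposal 5 beats Proposal 3 beats Proposal 2 beats Proposal 5, a majority cycle.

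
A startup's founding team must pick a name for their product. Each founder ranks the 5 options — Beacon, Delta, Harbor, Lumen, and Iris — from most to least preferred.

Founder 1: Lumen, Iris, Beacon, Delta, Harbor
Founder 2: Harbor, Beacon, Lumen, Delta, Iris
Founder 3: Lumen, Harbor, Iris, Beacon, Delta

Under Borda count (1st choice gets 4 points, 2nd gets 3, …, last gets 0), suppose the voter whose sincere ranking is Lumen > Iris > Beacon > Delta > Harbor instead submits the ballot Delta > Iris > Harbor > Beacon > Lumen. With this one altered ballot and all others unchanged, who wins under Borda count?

Harbor

Borda totals with the altered ballot: Beacon 5, Delta 5, Harbor 9, Lumen 6, Iris 5.
The switch changes the winner from Lumen to Harbor.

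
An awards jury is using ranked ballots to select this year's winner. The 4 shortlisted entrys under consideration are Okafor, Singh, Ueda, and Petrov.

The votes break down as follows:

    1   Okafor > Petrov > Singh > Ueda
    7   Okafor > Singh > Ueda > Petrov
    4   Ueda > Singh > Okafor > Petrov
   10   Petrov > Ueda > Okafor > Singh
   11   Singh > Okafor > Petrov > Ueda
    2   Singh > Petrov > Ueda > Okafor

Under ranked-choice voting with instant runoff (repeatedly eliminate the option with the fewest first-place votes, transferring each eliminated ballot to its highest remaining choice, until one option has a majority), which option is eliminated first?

Round 1: Singh 13, Petrov 10, Okafor 8, Ueda 4. Ueda has the fewest and is eliminated.
Round 2: Singh 17, Petrov 10, Okafor 8. Okafor has the fewest and is eliminated.
Round 3: Singh 24, Petrov 11. Singh has a majority.

Ueda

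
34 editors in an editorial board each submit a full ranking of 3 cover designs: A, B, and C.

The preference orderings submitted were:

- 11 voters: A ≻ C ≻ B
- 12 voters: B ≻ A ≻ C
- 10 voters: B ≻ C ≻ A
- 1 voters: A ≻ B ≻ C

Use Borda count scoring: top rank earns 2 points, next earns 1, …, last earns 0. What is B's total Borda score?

Borda scores:
  A: 11·2 + 12·1 + 10·0 + 2 = 36
  B: 11·0 + 12·2 + 10·2 + 1 = 45
  C: 11·1 + 12·0 + 10·1 + 0 = 21

45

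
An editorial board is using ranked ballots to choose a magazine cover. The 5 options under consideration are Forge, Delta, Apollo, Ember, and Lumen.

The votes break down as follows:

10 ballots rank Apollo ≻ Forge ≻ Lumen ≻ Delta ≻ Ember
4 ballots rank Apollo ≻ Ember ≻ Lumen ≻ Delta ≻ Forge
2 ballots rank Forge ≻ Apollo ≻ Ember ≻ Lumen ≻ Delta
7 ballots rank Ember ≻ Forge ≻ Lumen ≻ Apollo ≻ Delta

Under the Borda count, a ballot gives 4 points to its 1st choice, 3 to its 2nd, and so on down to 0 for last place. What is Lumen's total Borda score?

Borda scores:
  Forge: 10·3 + 4·0 + 2·4 + 7·3 = 59
  Delta: 10·1 + 4·1 + 2·0 + 7·0 = 14
  Apollo: 10·4 + 4·4 + 2·3 + 7·1 = 69
  Ember: 10·0 + 4·3 + 2·2 + 7·4 = 44
  Lumen: 10·2 + 4·2 + 2·1 + 7·2 = 44

44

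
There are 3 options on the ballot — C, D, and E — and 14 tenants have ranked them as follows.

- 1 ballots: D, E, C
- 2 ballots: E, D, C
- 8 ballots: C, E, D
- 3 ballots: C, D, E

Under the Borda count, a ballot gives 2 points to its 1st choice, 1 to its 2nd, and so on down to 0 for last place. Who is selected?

Borda scores:
  C: 0 + 2·0 + 8·2 + 3·2 = 22
  D: 2 + 2·1 + 8·0 + 3·1 = 7
  E: 1 + 2·2 + 8·1 + 3·0 = 13
C has the highest total.

C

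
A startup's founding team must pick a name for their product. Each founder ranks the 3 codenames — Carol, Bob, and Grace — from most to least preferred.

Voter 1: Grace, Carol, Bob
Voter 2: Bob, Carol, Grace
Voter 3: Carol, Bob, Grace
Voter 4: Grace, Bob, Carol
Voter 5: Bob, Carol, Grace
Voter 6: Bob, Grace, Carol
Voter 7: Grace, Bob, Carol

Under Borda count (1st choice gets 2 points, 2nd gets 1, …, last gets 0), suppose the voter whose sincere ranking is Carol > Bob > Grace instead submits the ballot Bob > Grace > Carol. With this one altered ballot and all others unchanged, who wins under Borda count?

Borda totals with the altered ballot: Carol 3, Bob 10, Grace 8.
The winner is unchanged: still Bob.

Bob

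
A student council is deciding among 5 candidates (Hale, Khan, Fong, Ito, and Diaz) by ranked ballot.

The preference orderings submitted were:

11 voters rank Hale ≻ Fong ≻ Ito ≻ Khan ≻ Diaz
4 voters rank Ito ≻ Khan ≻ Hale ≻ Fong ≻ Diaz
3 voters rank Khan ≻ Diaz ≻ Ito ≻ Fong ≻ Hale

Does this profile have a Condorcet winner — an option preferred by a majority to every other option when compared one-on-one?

Head-to-head results (18 voters total):
Hale vs Khan: Hale wins 11–7.
Hale vs Fong: Hale wins 15–3.
Hale vs Ito: Hale wins 11–7.
Hale vs Diaz: Hale wins 15–3.
Khan vs Fong: Fong wins 11–7.
Khan vs Ito: Ito wins 15–3.
Khan vs Diaz: Khan wins 18–0.
Fong vs Ito: Fong wins 11–7.
Fong vs Diaz: Fong wins 15–3.
Ito vs Diaz: Ito wins 15–3.
Hale beats each rival — Khan (11–7), Fong (15–3), Ito (11–7), Diaz (15–3) — so Hale is the Condorcet winner.

Yes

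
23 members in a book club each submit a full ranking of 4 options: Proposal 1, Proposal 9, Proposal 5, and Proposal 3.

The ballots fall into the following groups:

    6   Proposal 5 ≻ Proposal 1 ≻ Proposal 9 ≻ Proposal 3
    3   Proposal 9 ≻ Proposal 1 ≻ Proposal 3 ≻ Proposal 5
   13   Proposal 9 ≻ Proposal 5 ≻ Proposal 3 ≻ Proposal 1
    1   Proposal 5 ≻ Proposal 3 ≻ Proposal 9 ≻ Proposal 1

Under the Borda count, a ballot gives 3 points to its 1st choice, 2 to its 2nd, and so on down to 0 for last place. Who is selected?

Proposal 9

Borda scores:
  Proposal 1: 6·2 + 3·2 + 13·0 + 0 = 18
  Proposal 9: 6·1 + 3·3 + 13·3 + 1 = 55
  Proposal 5: 6·3 + 3·0 + 13·2 + 3 = 47
  Proposal 3: 6·0 + 3·1 + 13·1 + 2 = 18
Proposal 9 has the highest total.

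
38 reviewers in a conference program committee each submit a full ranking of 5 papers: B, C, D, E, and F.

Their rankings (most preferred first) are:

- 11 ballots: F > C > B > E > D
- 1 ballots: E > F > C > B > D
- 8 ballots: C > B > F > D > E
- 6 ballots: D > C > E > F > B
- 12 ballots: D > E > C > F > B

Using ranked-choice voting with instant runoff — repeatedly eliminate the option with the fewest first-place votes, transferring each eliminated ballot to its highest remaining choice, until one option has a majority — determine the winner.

F

Round 1: D 18, F 11, C 8, E 1, B 0. B has the fewest and is eliminated.
Round 2: D 18, F 11, C 8, E 1. E has the fewest and is eliminated.
Round 3: D 18, F 12, C 8. C has the fewest and is eliminated.
Round 4: F 20, D 18. F has a majority.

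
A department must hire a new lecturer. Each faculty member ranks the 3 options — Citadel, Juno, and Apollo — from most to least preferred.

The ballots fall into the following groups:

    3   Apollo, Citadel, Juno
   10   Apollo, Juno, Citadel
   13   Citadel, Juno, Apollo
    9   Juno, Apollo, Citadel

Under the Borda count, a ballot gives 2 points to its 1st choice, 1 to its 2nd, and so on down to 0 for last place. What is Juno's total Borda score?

Borda scores:
  Citadel: 3·1 + 10·0 + 13·2 + 9·0 = 29
  Juno: 3·0 + 10·1 + 13·1 + 9·2 = 41
  Apollo: 3·2 + 10·2 + 13·0 + 9·1 = 35

41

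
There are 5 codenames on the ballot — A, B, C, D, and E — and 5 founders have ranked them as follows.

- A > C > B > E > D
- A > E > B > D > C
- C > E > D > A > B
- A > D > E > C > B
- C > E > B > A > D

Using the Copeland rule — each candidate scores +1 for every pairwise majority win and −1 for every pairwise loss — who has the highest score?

Pairwise results:
  A vs B: A wins 4–1.
  A vs C: A wins 3–2.
  A vs D: A wins 4–1.
  A vs E: A wins 3–2.
  B vs C: C wins 4–1.
  B vs D: B wins 3–2.
  B vs E: E wins 4–1.
  C vs D: C wins 3–2.
  C vs E: C wins 3–2.
  D vs E: E wins 4–1.
Copeland scores (wins − losses):
  A: 4 − 0 = 4
  B: 1 − 3 = -2
  C: 3 − 1 = 2
  D: 0 − 4 = -4
  E: 2 − 2 = 0
A has the best Copeland score.

A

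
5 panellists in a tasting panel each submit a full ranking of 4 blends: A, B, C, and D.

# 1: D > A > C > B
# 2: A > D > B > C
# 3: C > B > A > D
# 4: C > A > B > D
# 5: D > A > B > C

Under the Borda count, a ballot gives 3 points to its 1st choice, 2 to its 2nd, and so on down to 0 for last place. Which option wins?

A

Borda scores:
  A: 2 + 3 + 1 + 2 + 2 = 10
  B: 0 + 1 + 2 + 1 + 1 = 5
  C: 1 + 0 + 3 + 3 + 0 = 7
  D: 3 + 2 + 0 + 0 + 3 = 8
A has the highest total.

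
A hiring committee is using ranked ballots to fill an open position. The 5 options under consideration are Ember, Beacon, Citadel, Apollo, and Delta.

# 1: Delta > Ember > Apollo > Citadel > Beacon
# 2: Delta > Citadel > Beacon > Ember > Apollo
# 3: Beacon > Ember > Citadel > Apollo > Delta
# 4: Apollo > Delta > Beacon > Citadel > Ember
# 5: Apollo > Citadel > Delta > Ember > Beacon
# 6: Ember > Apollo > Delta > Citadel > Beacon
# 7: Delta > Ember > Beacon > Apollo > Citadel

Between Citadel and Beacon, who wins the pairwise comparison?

Ballots ranking Citadel above Beacon: 4.
Ballots ranking Beacon above Citadel: 3.
Citadel wins the head-to-head, 4–3.

Citadel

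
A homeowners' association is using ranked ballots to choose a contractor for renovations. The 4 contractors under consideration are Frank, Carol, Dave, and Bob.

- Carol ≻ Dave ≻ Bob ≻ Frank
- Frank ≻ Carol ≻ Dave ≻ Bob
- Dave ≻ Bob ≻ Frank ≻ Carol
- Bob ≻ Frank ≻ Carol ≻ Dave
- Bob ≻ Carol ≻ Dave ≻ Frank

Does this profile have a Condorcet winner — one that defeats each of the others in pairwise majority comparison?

No

Head-to-head results (5 voters total):
Frank vs Carol: Frank wins 3–2.
Frank vs Dave: Dave wins 3–2.
Frank vs Bob: Bob wins 4–1.
Carol vs Dave: Carol wins 4–1.
Carol vs Bob: Bob wins 3–2.
Dave vs Bob: Dave wins 3–2.
No candidate beats all others: Frank beats Carol beats Dave beats Frank, a majority cycle.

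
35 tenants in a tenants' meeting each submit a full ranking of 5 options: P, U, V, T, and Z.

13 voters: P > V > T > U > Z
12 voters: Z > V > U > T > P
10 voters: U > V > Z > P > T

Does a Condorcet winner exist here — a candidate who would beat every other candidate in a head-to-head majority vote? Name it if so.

Head-to-head results (35 voters total):
P vs U: U wins 22–13.
P vs V: V wins 22–13.
P vs T: P wins 23–12.
P vs Z: Z wins 22–13.
U vs V: V wins 25–10.
U vs T: U wins 22–13.
U vs Z: U wins 23–12.
V vs T: V wins 35–0.
V vs Z: V wins 23–12.
T vs Z: Z wins 22–13.
V beats each rival — P (22–13), U (25–10), T (35–0), Z (23–12) — so V is the Condorcet winner.

V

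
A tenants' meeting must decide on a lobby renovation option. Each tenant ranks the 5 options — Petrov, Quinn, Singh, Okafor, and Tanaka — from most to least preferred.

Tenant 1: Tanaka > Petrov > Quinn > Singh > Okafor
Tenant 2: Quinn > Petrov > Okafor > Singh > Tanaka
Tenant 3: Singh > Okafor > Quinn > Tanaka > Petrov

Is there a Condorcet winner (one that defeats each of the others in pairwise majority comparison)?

Yes

Head-to-head results (3 voters total):
Petrov vs Quinn: Quinn wins 2–1.
Petrov vs Singh: Petrov wins 2–1.
Petrov vs Okafor: Petrov wins 2–1.
Petrov vs Tanaka: Tanaka wins 2–1.
Quinn vs Singh: Quinn wins 2–1.
Quinn vs Okafor: Quinn wins 2–1.
Quinn vs Tanaka: Quinn wins 2–1.
Singh vs Okafor: Singh wins 2–1.
Singh vs Tanaka: Singh wins 2–1.
Okafor vs Tanaka: Okafor wins 2–1.
Quinn beats each rival — Petrov (2–1), Singh (2–1), Okafor (2–1), Tanaka (2–1) — so Quinn is the Condorcet winner.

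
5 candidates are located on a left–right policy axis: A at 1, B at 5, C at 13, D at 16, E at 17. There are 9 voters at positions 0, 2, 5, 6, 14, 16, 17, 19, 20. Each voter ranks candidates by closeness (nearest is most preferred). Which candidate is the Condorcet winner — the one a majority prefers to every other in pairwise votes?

With single-peaked preferences on a line, the Condorcet winner is the candidate closest to the median voter.
The median voter (position 14) is closest to C at 13.
Check: C vs E — voters closer to C: 5 of 9.

C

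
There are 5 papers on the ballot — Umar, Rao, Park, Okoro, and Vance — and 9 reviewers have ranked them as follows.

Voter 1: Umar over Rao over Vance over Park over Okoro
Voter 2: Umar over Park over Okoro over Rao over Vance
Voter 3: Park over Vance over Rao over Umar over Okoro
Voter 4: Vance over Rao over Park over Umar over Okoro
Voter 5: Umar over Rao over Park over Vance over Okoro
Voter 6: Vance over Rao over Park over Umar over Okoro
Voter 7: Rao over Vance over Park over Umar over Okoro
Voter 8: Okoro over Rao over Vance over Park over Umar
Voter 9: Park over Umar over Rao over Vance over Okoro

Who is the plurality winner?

First-place vote totals:
  Umar: 3
  Rao: 1
  Park: 2
  Okoro: 1
  Vance: 2
Umar has the most first-place votes.

Umar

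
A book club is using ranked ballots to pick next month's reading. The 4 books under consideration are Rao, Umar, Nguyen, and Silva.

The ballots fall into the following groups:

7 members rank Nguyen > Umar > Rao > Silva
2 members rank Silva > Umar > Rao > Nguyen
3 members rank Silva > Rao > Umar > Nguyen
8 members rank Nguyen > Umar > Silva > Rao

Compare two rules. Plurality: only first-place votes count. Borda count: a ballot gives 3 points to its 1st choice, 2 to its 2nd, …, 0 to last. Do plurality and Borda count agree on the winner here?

Yes

Plurality first-place counts: Rao 0, Umar 0, Nguyen 15, Silva 5 → Nguyen.
Borda totals: Rao 15, Umar 37, Nguyen 45, Silva 23 → Nguyen.
The two rules agree on Nguyen.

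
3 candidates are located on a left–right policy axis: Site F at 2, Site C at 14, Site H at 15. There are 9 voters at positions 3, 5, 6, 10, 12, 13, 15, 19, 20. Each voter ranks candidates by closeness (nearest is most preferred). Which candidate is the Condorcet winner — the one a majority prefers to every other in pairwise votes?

With single-peaked preferences on a line, the Condorcet winner is the candidate closest to the median voter.
The median voter (position 12) is closest to Site C at 14.
Check: Site C vs Site H — voters closer to Site C: 6 of 9.

Site C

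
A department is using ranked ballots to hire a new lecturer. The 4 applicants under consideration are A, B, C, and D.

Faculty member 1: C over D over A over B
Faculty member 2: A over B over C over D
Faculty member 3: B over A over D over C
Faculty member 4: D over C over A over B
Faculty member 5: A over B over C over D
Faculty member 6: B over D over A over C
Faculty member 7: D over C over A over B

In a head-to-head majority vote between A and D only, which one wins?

Ballots ranking A above D: 3.
Ballots ranking D above A: 4.
D wins the head-to-head, 4–3.

D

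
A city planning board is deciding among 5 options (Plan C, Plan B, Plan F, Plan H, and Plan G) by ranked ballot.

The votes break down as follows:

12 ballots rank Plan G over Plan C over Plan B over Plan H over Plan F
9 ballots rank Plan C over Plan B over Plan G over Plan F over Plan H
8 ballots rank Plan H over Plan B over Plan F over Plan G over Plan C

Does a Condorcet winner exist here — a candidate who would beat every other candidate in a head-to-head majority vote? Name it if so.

Head-to-head results (29 voters total):
Plan C vs Plan B: Plan C wins 21–8.
Plan C vs Plan F: Plan C wins 21–8.
Plan C vs Plan H: Plan C wins 21–8.
Plan C vs Plan G: Plan G wins 20–9.
Plan B vs Plan F: Plan B wins 29–0.
Plan B vs Plan H: Plan B wins 21–8.
Plan B vs Plan G: Plan B wins 17–12.
Plan F vs Plan H: Plan H wins 20–9.
Plan F vs Plan G: Plan G wins 21–8.
Plan H vs Plan G: Plan G wins 21–8.
No candidate beats all others: Plan C beats Plan B beats Plan G beats Plan C, a majority cycle.

No Condorcet winner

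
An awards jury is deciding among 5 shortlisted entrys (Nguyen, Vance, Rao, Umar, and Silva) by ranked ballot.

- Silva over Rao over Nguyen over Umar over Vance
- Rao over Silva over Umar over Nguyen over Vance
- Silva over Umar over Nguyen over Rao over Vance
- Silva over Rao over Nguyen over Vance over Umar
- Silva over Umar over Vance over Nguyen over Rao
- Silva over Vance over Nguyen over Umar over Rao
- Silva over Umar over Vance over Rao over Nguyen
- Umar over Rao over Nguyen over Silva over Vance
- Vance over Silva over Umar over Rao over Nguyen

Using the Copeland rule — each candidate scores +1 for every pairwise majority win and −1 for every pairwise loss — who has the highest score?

Silva

Pairwise results:
  Nguyen vs Vance: Nguyen wins 5–4.
  Nguyen vs Rao: Rao wins 6–3.
  Nguyen vs Umar: Umar wins 6–3.
  Nguyen vs Silva: Silva wins 8–1.
  Vance vs Rao: Rao wins 5–4.
  Vance vs Umar: Umar wins 6–3.
  Vance vs Silva: Silva wins 8–1.
  Rao vs Umar: Umar wins 6–3.
  Rao vs Silva: Silva wins 7–2.
  Umar vs Silva: Silva wins 8–1.
Copeland scores (wins − losses):
  Nguyen: 1 − 3 = -2
  Vance: 0 − 4 = -4
  Rao: 2 − 2 = 0
  Umar: 3 − 1 = 2
  Silva: 4 − 0 = 4
Silva has the best Copeland score.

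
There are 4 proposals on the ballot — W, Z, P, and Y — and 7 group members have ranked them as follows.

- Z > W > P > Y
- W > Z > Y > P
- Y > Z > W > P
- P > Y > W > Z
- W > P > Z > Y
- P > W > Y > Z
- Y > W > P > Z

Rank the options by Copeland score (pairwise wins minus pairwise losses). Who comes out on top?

W

Pairwise results:
  W vs Z: W wins 5–2.
  W vs P: W wins 5–2.
  W vs Y: W wins 4–3.
  Z vs P: P wins 4–3.
  Z vs Y: Y wins 4–3.
  P vs Y: P wins 4–3.
Copeland scores (wins − losses):
  W: 3 − 0 = 3
  Z: 0 − 3 = -3
  P: 2 − 1 = 1
  Y: 1 − 2 = -1
W has the best Copeland score.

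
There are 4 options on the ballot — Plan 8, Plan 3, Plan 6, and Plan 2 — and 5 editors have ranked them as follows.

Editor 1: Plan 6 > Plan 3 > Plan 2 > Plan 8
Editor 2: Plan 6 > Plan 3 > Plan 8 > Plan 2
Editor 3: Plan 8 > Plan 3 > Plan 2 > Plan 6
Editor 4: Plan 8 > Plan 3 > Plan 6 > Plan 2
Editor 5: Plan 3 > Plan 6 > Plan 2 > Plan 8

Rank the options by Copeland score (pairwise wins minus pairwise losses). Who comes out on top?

Pairwise results:
  Plan 8 vs Plan 3: Plan 3 wins 3–2.
  Plan 8 vs Plan 6: Plan 6 wins 3–2.
  Plan 8 vs Plan 2: Plan 8 wins 3–2.
  Plan 3 vs Plan 6: Plan 3 wins 3–2.
  Plan 3 vs Plan 2: Plan 3 wins 5–0.
  Plan 6 vs Plan 2: Plan 6 wins 4–1.
Copeland scores (wins − losses):
  Plan 8: 1 − 2 = -1
  Plan 3: 3 − 0 = 3
  Plan 6: 2 − 1 = 1
  Plan 2: 0 − 3 = -3
Plan 3 has the best Copeland score.

Plan 3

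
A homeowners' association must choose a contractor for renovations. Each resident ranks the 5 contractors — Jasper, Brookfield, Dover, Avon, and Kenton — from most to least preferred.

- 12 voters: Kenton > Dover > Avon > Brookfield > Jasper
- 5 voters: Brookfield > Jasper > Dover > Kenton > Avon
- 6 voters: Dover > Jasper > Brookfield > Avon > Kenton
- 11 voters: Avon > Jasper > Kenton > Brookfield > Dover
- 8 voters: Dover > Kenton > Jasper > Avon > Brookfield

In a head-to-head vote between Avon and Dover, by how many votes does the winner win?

20

Ballots ranking Avon above Dover: 11.
Ballots ranking Dover above Avon: 12+5+6+8 = 31.
Dover wins 31–11, a margin of 20.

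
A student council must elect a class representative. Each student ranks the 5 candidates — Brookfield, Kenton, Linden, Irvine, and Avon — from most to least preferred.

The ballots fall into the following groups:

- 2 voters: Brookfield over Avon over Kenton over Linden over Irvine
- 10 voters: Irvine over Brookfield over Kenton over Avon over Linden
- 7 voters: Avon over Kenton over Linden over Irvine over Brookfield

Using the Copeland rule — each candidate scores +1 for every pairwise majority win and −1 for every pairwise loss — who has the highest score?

Irvine

Pairwise results:
  Brookfield vs Kenton: Brookfield wins 12–7.
  Brookfield vs Linden: Brookfield wins 12–7.
  Brookfield vs Irvine: Irvine wins 17–2.
  Brookfield vs Avon: Brookfield wins 12–7.
  Kenton vs Linden: Kenton wins 19–0.
  Kenton vs Irvine: Irvine wins 10–9.
  Kenton vs Avon: Kenton wins 10–9.
  Linden vs Irvine: Irvine wins 10–9.
  Linden vs Avon: Avon wins 19–0.
  Irvine vs Avon: Irvine wins 10–9.
Copeland scores (wins − losses):
  Brookfield: 3 − 1 = 2
  Kenton: 2 − 2 = 0
  Linden: 0 − 4 = -4
  Irvine: 4 − 0 = 4
  Avon: 1 − 3 = -2
Irvine has the best Copeland score.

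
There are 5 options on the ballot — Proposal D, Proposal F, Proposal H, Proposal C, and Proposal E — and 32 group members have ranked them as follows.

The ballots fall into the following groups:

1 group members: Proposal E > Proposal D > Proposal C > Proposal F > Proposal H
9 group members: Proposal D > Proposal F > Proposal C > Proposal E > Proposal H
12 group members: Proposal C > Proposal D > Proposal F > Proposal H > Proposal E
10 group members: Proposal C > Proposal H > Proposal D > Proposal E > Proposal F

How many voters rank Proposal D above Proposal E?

Ballots ranking Proposal D above Proposal E: 9+12+10 = 31.
Ballots ranking Proposal E above Proposal D: 1.
So 31 of 32 voters prefer Proposal D to Proposal E.

31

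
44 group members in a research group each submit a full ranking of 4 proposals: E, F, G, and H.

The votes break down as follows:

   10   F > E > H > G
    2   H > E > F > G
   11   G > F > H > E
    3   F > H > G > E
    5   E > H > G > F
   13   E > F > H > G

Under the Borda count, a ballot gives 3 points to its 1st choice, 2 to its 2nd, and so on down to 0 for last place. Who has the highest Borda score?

Borda scores:
  E: 10·2 + 2·2 + 11·0 + 3·0 + 5·3 + 13·3 = 78
  F: 10·3 + 2·1 + 11·2 + 3·3 + 5·0 + 13·2 = 89
  G: 10·0 + 2·0 + 11·3 + 3·1 + 5·1 + 13·0 = 41
  H: 10·1 + 2·3 + 11·1 + 3·2 + 5·2 + 13·1 = 56
F has the highest total.

F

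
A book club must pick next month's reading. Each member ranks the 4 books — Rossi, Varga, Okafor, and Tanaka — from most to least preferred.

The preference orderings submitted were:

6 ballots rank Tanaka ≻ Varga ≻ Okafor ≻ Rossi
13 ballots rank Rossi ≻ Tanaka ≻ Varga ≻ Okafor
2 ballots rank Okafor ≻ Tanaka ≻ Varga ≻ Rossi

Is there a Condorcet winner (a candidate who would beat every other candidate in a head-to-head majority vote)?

Yes

Head-to-head results (21 voters total):
Rossi vs Varga: Rossi wins 13–8.
Rossi vs Okafor: Rossi wins 13–8.
Rossi vs Tanaka: Rossi wins 13–8.
Varga vs Okafor: Varga wins 19–2.
Varga vs Tanaka: Tanaka wins 21–0.
Okafor vs Tanaka: Tanaka wins 19–2.
Rossi beats each rival — Varga (13–8), Okafor (13–8), Tanaka (13–8) — so Rossi is the Condorcet winner.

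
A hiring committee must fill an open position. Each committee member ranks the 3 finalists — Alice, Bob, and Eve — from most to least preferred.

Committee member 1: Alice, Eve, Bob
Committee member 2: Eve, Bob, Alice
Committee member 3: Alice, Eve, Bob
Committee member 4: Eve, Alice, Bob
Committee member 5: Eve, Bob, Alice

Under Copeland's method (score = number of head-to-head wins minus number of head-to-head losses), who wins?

Pairwise results:
  Alice vs Bob: Alice wins 3–2.
  Alice vs Eve: Eve wins 3–2.
  Bob vs Eve: Eve wins 5–0.
Copeland scores (wins − losses):
  Alice: 1 − 1 = 0
  Bob: 0 − 2 = -2
  Eve: 2 − 0 = 2
Eve has the best Copeland score.

Eve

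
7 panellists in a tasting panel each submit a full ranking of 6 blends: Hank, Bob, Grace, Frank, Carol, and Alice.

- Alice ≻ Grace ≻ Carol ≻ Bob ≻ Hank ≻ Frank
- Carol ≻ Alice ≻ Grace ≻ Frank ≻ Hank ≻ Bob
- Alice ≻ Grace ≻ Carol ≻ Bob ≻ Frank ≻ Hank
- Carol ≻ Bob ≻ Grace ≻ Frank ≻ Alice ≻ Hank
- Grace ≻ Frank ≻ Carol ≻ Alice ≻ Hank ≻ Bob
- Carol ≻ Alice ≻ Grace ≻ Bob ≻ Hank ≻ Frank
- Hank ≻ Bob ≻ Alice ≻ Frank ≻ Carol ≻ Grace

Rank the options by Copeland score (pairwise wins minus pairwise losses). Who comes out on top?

Pairwise results:
  Hank vs Bob: Bob wins 4–3.
  Hank vs Grace: Grace wins 6–1.
  Hank vs Frank: Frank wins 4–3.
  Hank vs Carol: Carol wins 6–1.
  Hank vs Alice: Alice wins 6–1.
  Bob vs Grace: Grace wins 5–2.
  Bob vs Frank: Bob wins 5–2.
  Bob vs Carol: Carol wins 6–1.
  Bob vs Alice: Alice wins 5–2.
  Grace vs Frank: Grace wins 6–1.
  Grace vs Carol: Carol wins 4–3.
  Grace vs Alice: Alice wins 5–2.
  Frank vs Carol: Carol wins 5–2.
  Frank vs Alice: Alice wins 5–2.
  Carol vs Alice: Carol wins 4–3.
Copeland scores (wins − losses):
  Hank: 0 − 5 = -5
  Bob: 2 − 3 = -1
  Grace: 3 − 2 = 1
  Frank: 1 − 4 = -3
  Carol: 5 − 0 = 5
  Alice: 4 − 1 = 3
Carol has the best Copeland score.

Carol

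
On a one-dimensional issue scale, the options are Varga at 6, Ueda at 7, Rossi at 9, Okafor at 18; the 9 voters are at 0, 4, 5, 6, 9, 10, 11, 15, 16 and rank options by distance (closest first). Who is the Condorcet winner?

With single-peaked preferences on a line, the Condorcet winner is the candidate closest to the median voter.
The median voter (position 9) is closest to Rossi at 9.
Check: Rossi vs Ueda — voters closer to Rossi: 5 of 9.

Rossi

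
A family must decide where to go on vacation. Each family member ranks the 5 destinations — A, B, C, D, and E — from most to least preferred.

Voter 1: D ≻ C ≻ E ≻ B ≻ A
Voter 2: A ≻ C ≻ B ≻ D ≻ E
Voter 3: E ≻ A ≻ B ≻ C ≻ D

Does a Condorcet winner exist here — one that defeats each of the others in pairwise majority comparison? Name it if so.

No Condorcet winner

Head-to-head results (3 voters total):
A vs B: A wins 2–1.
A vs C: A wins 2–1.
A vs D: A wins 2–1.
A vs E: E wins 2–1.
B vs C: C wins 2–1.
B vs D: B wins 2–1.
B vs E: E wins 2–1.
C vs D: C wins 2–1.
C vs E: C wins 2–1.
D vs E: D wins 2–1.
No candidate beats all others: A beats C beats E beats A, a majority cycle.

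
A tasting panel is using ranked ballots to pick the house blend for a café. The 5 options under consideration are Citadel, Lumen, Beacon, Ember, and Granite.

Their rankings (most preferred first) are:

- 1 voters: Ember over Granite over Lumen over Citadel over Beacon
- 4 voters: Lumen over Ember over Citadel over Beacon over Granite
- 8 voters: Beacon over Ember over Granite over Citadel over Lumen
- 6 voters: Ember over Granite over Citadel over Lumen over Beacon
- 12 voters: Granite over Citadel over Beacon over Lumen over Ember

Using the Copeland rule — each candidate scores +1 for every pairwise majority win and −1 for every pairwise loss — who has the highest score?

Pairwise results:
  Citadel vs Lumen: Citadel wins 26–5.
  Citadel vs Beacon: Citadel wins 23–8.
  Citadel vs Ember: Ember wins 19–12.
  Citadel vs Granite: Granite wins 27–4.
  Lumen vs Beacon: Beacon wins 20–11.
  Lumen vs Ember: Lumen wins 16–15.
  Lumen vs Granite: Granite wins 27–4.
  Beacon vs Ember: Beacon wins 20–11.
  Beacon vs Granite: Granite wins 19–12.
  Ember vs Granite: Ember wins 19–12.
Copeland scores (wins − losses):
  Citadel: 2 − 2 = 0
  Lumen: 1 − 3 = -2
  Beacon: 2 − 2 = 0
  Ember: 2 − 2 = 0
  Granite: 3 − 1 = 2
Granite has the best Copeland score.

Granite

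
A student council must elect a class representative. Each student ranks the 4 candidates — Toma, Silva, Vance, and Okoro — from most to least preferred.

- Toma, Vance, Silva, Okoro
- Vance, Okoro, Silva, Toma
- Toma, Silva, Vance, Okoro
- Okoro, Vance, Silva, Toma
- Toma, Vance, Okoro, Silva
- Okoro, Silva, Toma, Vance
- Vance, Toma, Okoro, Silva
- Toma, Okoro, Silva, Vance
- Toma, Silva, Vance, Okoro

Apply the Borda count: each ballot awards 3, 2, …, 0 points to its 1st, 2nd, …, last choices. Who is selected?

Borda scores:
  Toma: 3 + 0 + 3 + 0 + 3 + 1 + 2 + 3 + 3 = 18
  Silva: 1 + 1 + 2 + 1 + 0 + 2 + 0 + 1 + 2 = 10
  Vance: 2 + 3 + 1 + 2 + 2 + 0 + 3 + 0 + 1 = 14
  Okoro: 0 + 2 + 0 + 3 + 1 + 3 + 1 + 2 + 0 = 12
Toma has the highest total.

Toma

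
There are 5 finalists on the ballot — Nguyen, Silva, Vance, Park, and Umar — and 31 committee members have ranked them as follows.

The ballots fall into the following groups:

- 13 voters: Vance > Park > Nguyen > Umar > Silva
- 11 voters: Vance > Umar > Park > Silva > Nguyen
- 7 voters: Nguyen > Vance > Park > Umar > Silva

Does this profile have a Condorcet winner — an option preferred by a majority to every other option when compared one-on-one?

Head-to-head results (31 voters total):
Nguyen vs Silva: Nguyen wins 20–11.
Nguyen vs Vance: Vance wins 24–7.
Nguyen vs Park: Park wins 24–7.
Nguyen vs Umar: Nguyen wins 20–11.
Silva vs Vance: Vance wins 31–0.
Silva vs Park: Park wins 31–0.
Silva vs Umar: Umar wins 31–0.
Vance vs Park: Vance wins 31–0.
Vance vs Umar: Vance wins 31–0.
Park vs Umar: Park wins 20–11.
Vance beats each rival — Nguyen (24–7), Silva (31–0), Park (31–0), Umar (31–0) — so Vance is the Condorcet winner.

Yes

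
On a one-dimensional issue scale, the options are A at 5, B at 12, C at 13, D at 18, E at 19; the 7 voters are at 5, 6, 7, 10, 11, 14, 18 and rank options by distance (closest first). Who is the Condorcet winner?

B

With single-peaked preferences on a line, the Condorcet winner is the candidate closest to the median voter.
The median voter (position 10) is closest to B at 12.
Check: B vs E — voters closer to B: 6 of 7.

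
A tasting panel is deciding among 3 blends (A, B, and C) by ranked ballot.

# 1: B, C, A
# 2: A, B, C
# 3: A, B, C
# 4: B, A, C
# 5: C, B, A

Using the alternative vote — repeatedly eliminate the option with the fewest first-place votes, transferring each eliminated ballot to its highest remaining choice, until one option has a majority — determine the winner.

B

Round 1: A 2, B 2, C 1. C has the fewest and is eliminated.
Round 2: B 3, A 2. B has a majority.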